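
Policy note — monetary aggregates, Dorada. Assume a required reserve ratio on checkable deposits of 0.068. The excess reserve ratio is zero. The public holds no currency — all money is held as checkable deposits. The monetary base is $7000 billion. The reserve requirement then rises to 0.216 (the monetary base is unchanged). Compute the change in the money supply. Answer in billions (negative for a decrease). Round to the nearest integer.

Initially m₁ = 1 / (0.068) ≈ 14.70588, so M₁ = 14.70588 × 7000 = 102941.16 billion.
After the change m₂ = 1 / (0.216) ≈ 4.62963, so M₂ = 4.62963 × 7000 = 32407.41 billion.
ΔM = M₂ − M₁ = 32407.41 − 102941.16 = -70533.75 billion.

-70534 billion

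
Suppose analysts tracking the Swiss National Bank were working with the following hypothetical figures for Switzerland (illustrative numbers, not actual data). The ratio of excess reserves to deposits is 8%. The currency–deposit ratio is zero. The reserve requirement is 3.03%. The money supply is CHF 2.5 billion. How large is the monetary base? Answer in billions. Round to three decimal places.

CHF 0.276 billion

The money multiplier is m = 1 / (rr + e) = 1 / (0.0303 + 0.08) ≈ 9.06618.
MB = M / m = 2.5 / 9.06618 ≈ 0.2758 billion.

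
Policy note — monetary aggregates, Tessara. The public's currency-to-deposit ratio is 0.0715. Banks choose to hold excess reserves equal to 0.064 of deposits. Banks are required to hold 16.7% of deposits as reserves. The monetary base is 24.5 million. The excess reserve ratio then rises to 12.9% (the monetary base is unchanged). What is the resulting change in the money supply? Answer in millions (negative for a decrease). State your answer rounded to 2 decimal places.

-15.35 million

Initially m₁ = (1 + 0.0715) / (0.167 + 0.064 + 0.0715) ≈ 3.54215, so M₁ = 3.54215 × 24.5 ≈ 86.7827 million.
After the change m₂ = (1 + 0.0715) / (0.167 + 0.129 + 0.0715) ≈ 2.91565, so M₂ = 2.91565 × 24.5 ≈ 71.4334 million.
ΔM = M₂ − M₁ = 71.4334 − 86.7827 = -15.3493 million.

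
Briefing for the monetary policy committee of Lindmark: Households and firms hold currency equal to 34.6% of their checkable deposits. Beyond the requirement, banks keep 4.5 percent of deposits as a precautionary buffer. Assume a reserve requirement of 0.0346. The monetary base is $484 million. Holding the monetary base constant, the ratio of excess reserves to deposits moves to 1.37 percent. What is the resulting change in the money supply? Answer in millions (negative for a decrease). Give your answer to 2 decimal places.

Initially m₁ = (1 + 0.346) / (0.0346 + 0.045 + 0.346) ≈ 3.162594, so M₁ = 3.162594 × 484 ≈ 1530.6955 million.
After the change m₂ = (1 + 0.346) / (0.0346 + 0.0137 + 0.346) ≈ 3.413644, so M₂ = 3.413644 × 484 ≈ 1652.2037 million.
ΔM = M₂ − M₁ = 1652.2037 − 1530.6955 = 121.5082 million.

$121.51 million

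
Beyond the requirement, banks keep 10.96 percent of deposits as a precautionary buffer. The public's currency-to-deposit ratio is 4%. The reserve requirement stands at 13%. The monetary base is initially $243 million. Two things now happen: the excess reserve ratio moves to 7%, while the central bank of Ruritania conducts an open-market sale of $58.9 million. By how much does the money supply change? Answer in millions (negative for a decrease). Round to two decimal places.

-106.10 million

Before: m₁ = (1 + 0.04) / (0.13 + 0.1096 + 0.04) ≈ 3.719599, MB₁ = 243, so M₁ = 3.719599 × 243 ≈ 903.8626 million.
After: m₂ = (1 + 0.04) / (0.13 + 0.07 + 0.04) ≈ 4.333333, MB₂ = 243 − 58.9 = 184.1, so M₂ = 4.333333 × 184.1 ≈ 797.7666 million.
ΔM = M₂ − M₁ = 797.7666 − 903.8626 = -106.096 million.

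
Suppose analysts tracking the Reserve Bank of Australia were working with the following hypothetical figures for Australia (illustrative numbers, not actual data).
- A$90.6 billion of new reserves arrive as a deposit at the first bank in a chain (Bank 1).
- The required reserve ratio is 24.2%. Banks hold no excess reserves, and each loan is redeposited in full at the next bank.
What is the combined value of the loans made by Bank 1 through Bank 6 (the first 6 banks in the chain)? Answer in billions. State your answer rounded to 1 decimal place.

A$230.0 billion

Bank i lends (1 − rr)^i of the original deposit: Bank 1 lends 90.6·0.7580 = 68.6748, Bank 2 lends 90.6·0.7580² ≈ 52.0555, and so on.
Summing a geometric series: total = 90.6·[0.7580·(1 − 0.7580^6) / (1 − 0.7580)] ≈ 229.9535 billion.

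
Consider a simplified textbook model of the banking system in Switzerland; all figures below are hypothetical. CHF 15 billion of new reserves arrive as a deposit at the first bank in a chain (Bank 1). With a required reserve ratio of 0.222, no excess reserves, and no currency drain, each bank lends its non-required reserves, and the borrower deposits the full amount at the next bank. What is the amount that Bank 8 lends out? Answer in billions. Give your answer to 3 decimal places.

CHF 2.013 billion

Each bank lends a fraction (1 − rr) = 0.7780 of the deposit it receives, so Bank 8 receives 15·0.7780^7 and lends 15·0.7780^8 ≈ 2.0134 billion.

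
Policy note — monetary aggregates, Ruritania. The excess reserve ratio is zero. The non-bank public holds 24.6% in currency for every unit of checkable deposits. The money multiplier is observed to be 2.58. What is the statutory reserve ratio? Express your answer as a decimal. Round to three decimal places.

0.237

Using m = 2.58. Since m = (1 + c)/(c + rr + e), the denominator satisfies c + rr + e = (1 + c)/m = (1 + 0.246) / 2.58 ≈ 0.482946.
With c = 0.246 and e = 0, the statutory reserve ratio is 0.482946 − 0.246 − 0 = 0.236946.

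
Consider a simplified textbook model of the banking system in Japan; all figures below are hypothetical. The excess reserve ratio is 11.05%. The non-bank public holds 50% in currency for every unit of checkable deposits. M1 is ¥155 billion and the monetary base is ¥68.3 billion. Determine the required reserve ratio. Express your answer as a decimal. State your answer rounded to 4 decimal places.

Using m = M/MB = 155/68.3 ≈ 2.269400. Since m = (1 + c)/(c + rr + e), the denominator satisfies c + rr + e = (1 + c)/m = (1 + 0.5) / 2.269400 ≈ 0.660968.
With c = 0.5 and e = 0.1105, the required reserve ratio is 0.660968 − 0.5 − 0.1105 = 0.050468.

0.0505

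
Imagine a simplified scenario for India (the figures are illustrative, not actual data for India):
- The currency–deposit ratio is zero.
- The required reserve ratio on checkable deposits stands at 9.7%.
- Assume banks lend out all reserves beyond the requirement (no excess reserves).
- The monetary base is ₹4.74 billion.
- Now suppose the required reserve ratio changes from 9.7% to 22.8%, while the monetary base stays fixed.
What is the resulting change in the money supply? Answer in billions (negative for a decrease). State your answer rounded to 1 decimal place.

Initially m₁ = 1 / (0.097) ≈ 10.3093, so M₁ = 10.3093 × 4.74 ≈ 48.8661 billion.
After the change m₂ = 1 / (0.228) ≈ 4.3860, so M₂ = 4.3860 × 4.74 ≈ 20.7896 billion.
ΔM = M₂ − M₁ = 20.7896 − 48.8661 = -28.0765 billion.

-28.1 billion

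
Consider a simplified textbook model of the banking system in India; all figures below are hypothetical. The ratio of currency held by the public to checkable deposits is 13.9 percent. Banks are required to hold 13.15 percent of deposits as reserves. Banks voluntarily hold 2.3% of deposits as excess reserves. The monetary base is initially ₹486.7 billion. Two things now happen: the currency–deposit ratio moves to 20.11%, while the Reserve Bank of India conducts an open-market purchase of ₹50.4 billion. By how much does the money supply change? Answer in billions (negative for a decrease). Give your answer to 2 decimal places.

Before: m₁ = (1 + 0.139) / (0.1315 + 0.023 + 0.139) ≈ 3.880750, MB₁ = 486.7, so M₁ = 3.880750 × 486.7 ≈ 1888.761 billion.
After: m₂ = (1 + 0.2011) / (0.1315 + 0.023 + 0.2011) ≈ 3.377672, MB₂ = 486.7 + 50.4 = 537.1, so M₂ = 3.377672 × 537.1 ≈ 1814.1476 billion.
ΔM = M₂ − M₁ = 1814.1476 − 1888.761 = -74.6134 billion.

-74.61 billion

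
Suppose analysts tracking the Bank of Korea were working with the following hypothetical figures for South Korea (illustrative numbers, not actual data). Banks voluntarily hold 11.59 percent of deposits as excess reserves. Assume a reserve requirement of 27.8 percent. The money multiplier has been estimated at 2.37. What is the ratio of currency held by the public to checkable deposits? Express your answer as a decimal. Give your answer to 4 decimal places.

0.0485

Using m = 2.37. From m = (1 + c)/(c + rr + e), rearranging gives 1 + c = m·(c + rr + e), so c·(1 − m) = m·(rr + e) − 1.
Hence c = [m·(rr + e) − 1]/(1 − m) = [2.37 × (0.278 + 0.1159) − 1] / (1 − 2.37) ≈ 0.048509.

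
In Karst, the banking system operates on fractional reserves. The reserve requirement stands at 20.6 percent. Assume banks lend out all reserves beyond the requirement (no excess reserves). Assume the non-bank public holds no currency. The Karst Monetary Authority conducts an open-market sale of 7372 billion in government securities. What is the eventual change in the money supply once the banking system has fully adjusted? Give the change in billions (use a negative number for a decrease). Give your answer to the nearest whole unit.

-35786 billion

The simple money multiplier is m = 1/rr = 1/0.206 ≈ 4.85437.
An open-market sale reduces the monetary base by 7372 billion, so ΔM = m × ΔMB = 4.85437 × (−7372) ≈ -35786.4156 billion.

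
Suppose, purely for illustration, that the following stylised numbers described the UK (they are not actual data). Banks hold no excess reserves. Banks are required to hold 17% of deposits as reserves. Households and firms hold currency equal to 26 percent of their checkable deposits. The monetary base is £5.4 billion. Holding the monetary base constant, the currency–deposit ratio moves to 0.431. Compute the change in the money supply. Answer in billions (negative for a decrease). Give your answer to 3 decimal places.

Initially m₁ = (1 + 0.26) / (0.17 + 0.26) ≈ 2.93023, so M₁ = 2.93023 × 5.4 ≈ 15.8232 billion.
After the change m₂ = (1 + 0.431) / (0.17 + 0.431) ≈ 2.38103, so M₂ = 2.38103 × 5.4 ≈ 12.8576 billion.
ΔM = M₂ − M₁ = 12.8576 − 15.8232 = -2.9656 billion.

-2.966 billion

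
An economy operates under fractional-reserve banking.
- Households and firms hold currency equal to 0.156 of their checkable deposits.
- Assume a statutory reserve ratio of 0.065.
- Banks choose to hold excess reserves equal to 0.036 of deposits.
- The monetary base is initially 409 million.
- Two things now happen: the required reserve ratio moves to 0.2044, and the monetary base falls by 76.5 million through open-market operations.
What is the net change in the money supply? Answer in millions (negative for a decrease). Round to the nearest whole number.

-870 million

Before: m₁ = (1 + 0.156) / (0.065 + 0.036 + 0.156) ≈ 4.4981, MB₁ = 409, so M₁ = 4.4981 × 409 = 1839.7229 million.
After: m₂ = (1 + 0.156) / (0.2044 + 0.036 + 0.156) ≈ 2.9162, MB₂ = 409 − 76.5 = 332.5, so M₂ = 2.9162 × 332.5 = 969.6365 million.
ΔM = M₂ − M₁ = 969.6365 − 1839.7229 = -870.0864 million.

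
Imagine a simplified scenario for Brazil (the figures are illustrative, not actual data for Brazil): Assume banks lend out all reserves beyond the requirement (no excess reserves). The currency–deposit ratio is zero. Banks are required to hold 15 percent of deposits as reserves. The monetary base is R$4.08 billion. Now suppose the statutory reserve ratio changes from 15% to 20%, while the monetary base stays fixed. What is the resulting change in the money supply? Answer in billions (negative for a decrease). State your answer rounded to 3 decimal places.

-6.800 billion

Initially m₁ = 1 / (0.15) ≈ 6.66667, so M₁ = 6.66667 × 4.08 ≈ 27.2 billion.
After the change m₂ = 1 / (0.2) = 5, so M₂ = 5 × 4.08 = 20.4 billion.
ΔM = M₂ − M₁ = 20.4 − 27.2 = -6.8 billion.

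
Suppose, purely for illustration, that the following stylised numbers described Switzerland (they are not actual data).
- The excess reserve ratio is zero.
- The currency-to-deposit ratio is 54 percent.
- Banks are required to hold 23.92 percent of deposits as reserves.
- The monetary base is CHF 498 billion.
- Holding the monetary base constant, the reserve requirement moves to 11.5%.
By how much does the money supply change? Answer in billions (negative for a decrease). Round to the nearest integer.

CHF 187 billion

Initially m₁ = (1 + 0.54) / (0.2392 + 0.54) ≈ 1.9764, so M₁ = 1.9764 × 498 = 984.2472 billion.
After the change m₂ = (1 + 0.54) / (0.115 + 0.54) ≈ 2.3511, so M₂ = 2.3511 × 498 = 1170.8478 billion.
ΔM = M₂ − M₁ = 1170.8478 − 984.2472 = 186.6006 billion.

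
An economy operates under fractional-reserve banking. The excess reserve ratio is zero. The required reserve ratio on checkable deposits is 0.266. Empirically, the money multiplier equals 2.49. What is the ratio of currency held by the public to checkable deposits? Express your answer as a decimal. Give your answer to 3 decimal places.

Using m = 2.49. From m = (1 + c)/(c + rr + e), rearranging gives 1 + c = m·(c + rr + e), so c·(1 − m) = m·(rr + e) − 1.
Hence c = [m·(rr + e) − 1]/(1 − m) = [2.49 × (0.266 + 0) − 1] / (1 − 2.49) ≈ 0.226617.

0.227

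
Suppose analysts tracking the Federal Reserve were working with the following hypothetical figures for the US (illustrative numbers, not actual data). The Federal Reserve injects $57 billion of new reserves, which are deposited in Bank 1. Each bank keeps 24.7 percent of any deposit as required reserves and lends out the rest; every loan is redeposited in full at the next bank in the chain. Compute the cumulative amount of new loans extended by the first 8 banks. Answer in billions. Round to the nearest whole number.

$156 billion

Bank i lends (1 − rr)^i of the original deposit: Bank 1 lends 57·0.7530 = 42.9210, Bank 2 lends 57·0.7530² ≈ 32.3195, and so on.
Summing a geometric series: total = 57·[0.7530·(1 − 0.7530^8) / (1 − 0.7530)] ≈ 155.8081 billion.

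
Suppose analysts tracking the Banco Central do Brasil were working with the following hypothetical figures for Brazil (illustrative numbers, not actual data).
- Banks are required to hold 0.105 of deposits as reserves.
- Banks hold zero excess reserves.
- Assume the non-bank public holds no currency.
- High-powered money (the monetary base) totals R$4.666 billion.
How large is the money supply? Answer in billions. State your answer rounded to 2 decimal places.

With no currency drain or excess reserves, the money multiplier is m = 1/rr = 1/0.105 ≈ 9.5238.
Money supply M = m × MB = 9.5238 × 4.666 ≈ 44.4381 billion.

R$44.44 billion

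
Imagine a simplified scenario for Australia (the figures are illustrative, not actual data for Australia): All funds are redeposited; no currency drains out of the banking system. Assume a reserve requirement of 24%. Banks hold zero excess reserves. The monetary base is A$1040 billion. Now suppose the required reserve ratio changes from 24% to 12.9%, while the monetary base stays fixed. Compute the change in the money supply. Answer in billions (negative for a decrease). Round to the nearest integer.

Initially m₁ = 1 / (0.24) ≈ 4.16667, so M₁ = 4.16667 × 1040 = 4333.3368 billion.
After the change m₂ = 1 / (0.129) ≈ 7.75194, so M₂ = 7.75194 × 1040 = 8062.0176 billion.
ΔM = M₂ − M₁ = 8062.0176 − 4333.3368 = 3728.6808 billion.

A$3729 billion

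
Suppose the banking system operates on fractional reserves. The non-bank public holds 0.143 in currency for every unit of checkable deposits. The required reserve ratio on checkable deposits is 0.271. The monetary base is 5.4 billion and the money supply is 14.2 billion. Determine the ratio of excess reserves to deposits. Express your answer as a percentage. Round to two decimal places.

2.07%

Using m = M/MB = 14.2/5.4 ≈ 2.629630. Since m = (1 + c)/(c + rr + e), the denominator satisfies c + rr + e = (1 + c)/m = (1 + 0.143) / 2.629630 ≈ 0.434662.
With c = 0.143 and rr = 0.271, the ratio of excess reserves to deposits is 0.434662 − 0.143 − 0.271 = 0.020662.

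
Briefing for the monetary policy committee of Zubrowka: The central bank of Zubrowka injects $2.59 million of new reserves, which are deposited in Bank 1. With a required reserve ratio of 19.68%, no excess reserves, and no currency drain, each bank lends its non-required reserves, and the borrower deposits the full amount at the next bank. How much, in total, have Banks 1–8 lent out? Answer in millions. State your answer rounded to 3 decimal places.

$8.740 million

Bank i lends (1 − rr)^i of the original deposit: Bank 1 lends 2.59·0.8032 ≈ 2.0803, Bank 2 lends 2.59·0.8032² ≈ 1.6709, and so on.
Summing a geometric series: total = 2.59·[0.8032·(1 − 0.8032^8) / (1 − 0.8032)] ≈ 8.7396 million.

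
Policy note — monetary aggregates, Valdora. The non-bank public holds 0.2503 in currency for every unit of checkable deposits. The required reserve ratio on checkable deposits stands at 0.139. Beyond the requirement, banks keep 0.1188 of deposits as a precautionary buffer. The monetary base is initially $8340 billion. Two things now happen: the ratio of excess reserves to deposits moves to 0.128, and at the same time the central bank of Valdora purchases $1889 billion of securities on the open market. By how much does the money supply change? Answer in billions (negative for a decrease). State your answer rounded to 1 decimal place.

$4200.7 billion

Before: m₁ = (1 + 0.2503) / (0.139 + 0.1188 + 0.2503) ≈ 2.4607361, MB₁ = 8340, so M₁ = 2.4607361 × 8340 ≈ 20522.5391 billion.
After: m₂ = (1 + 0.2503) / (0.139 + 0.128 + 0.2503) ≈ 2.4169727, MB₂ = 8340 + 1889 = 10229, so M₂ = 2.4169727 × 10229 ≈ 24723.2137 billion.
ΔM = M₂ − M₁ = 24723.2137 − 20522.5391 = 4200.6746 billion.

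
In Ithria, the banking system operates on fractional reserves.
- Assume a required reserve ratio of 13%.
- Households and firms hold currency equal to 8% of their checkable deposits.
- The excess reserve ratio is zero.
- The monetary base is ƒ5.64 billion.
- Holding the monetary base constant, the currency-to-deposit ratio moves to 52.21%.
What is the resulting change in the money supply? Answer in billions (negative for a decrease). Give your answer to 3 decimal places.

-15.841 billion

Initially m₁ = (1 + 0.08) / (0.13 + 0.08) ≈ 5.14286, so M₁ = 5.14286 × 5.64 ≈ 29.0057 billion.
After the change m₂ = (1 + 0.5221) / (0.13 + 0.5221) ≈ 2.33415, so M₂ = 2.33415 × 5.64 ≈ 13.1646 billion.
ΔM = M₂ − M₁ = 13.1646 − 29.0057 = -15.8411 billion.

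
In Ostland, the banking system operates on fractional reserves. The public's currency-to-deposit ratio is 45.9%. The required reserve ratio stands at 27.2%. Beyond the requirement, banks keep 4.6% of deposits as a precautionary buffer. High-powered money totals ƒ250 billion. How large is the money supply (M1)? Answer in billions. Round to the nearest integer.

ƒ469 billion

The money multiplier is m = (1 + c) / (rr + e + c) = (1 + 0.459) / (0.272 + 0.046 + 0.459) ≈ 1.8777.
So M = m × MB = 1.8777 × 250 = 469.425 billion.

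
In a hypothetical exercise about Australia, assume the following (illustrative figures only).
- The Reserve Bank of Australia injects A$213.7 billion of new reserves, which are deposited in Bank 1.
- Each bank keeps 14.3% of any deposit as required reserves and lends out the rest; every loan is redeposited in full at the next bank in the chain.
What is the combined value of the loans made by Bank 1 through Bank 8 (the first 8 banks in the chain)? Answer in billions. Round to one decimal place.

A$908.1 billion

Bank i lends (1 − rr)^i of the original deposit: Bank 1 lends 213.7·0.8570 = 183.1409, Bank 2 lends 213.7·0.8570² ≈ 156.9518, and so on.
Summing a geometric series: total = 213.7·[0.8570·(1 − 0.8570^8) / (1 − 0.8570)] ≈ 908.0601 billion.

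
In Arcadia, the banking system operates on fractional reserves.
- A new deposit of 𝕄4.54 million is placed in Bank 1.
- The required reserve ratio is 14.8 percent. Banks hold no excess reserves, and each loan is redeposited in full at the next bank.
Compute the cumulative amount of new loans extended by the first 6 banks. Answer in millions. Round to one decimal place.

𝕄16.1 million

Bank i lends (1 − rr)^i of the original deposit: Bank 1 lends 4.54·0.8520 ≈ 3.8681, Bank 2 lends 4.54·0.8520² ≈ 3.2956, and so on.
Summing a geometric series: total = 4.54·[0.8520·(1 − 0.8520^6) / (1 − 0.8520)] ≈ 16.1386 million.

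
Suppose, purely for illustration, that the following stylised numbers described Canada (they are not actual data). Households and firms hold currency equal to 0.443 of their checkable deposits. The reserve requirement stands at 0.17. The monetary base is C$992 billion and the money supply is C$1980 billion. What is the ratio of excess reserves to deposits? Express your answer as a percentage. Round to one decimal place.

Using m = M/MB = 1980/992 ≈ 1.995968. Since m = (1 + c)/(c + rr + e), the denominator satisfies c + rr + e = (1 + c)/m = (1 + 0.443) / 1.995968 ≈ 0.722957.
With c = 0.443 and rr = 0.17, the ratio of excess reserves to deposits is 0.722957 − 0.443 − 0.17 = 0.109957.

11.0%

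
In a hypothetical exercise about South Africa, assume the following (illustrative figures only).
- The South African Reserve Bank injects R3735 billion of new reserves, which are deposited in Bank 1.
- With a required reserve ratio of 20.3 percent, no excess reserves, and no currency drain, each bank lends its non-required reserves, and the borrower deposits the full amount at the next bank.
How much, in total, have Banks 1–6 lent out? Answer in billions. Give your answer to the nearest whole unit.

Bank i lends (1 − rr)^i of the original deposit: Bank 1 lends 3735·0.7970 = 2976.7950, Bank 2 lends 3735·0.7970² ≈ 2372.5056, and so on.
Summing a geometric series: total = 3735·[0.7970·(1 − 0.7970^6) / (1 − 0.7970)] ≈ 10905.6163 billion.

R10906 billion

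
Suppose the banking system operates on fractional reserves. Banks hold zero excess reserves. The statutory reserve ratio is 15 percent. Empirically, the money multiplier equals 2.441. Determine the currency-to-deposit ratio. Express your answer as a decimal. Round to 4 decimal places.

Using m = 2.441. From m = (1 + c)/(c + rr + e), rearranging gives 1 + c = m·(c + rr + e), so c·(1 − m) = m·(rr + e) − 1.
Hence c = [m·(rr + e) − 1]/(1 − m) = [2.441 × (0.15 + 0) − 1] / (1 − 2.441) ≈ 0.439868.

0.4399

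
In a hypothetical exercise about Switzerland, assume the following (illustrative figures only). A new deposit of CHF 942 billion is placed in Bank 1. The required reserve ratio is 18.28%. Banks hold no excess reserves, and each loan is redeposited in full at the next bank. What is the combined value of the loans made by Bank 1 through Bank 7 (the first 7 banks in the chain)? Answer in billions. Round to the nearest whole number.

Bank i lends (1 − rr)^i of the original deposit: Bank 1 lends 942·0.8172 = 769.8024, Bank 2 lends 942·0.8172² ≈ 629.0825, and so on.
Summing a geometric series: total = 942·[0.8172·(1 − 0.8172^7) / (1 − 0.8172)] ≈ 3186.2255 billion.

CHF 3186 billion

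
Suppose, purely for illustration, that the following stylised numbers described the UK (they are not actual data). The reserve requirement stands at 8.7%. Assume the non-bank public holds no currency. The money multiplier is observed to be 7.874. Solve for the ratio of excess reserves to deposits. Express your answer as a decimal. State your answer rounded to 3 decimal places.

Using m = 7.874. Since m = (1 + c)/(c + rr + e), the denominator satisfies c + rr + e = (1 + c)/m = (1 + 0) / 7.874 ≈ 0.127000.
With c = 0 and rr = 0.087, the ratio of excess reserves to deposits is 0.127000 − 0 − 0.087 = 0.04.

0.040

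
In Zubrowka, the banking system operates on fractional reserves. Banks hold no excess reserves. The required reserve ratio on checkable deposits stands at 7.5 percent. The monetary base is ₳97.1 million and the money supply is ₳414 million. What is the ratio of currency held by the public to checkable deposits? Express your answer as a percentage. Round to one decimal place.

Using m = M/MB = 414/97.1 ≈ 4.263646. From m = (1 + c)/(c + rr + e), rearranging gives 1 + c = m·(c + rr + e), so c·(1 − m) = m·(rr + e) − 1.
Hence c = [m·(rr + e) − 1]/(1 − m) = [4.263646 × (0.075 + 0) − 1] / (1 − 4.263646) ≈ 0.208425.

20.8%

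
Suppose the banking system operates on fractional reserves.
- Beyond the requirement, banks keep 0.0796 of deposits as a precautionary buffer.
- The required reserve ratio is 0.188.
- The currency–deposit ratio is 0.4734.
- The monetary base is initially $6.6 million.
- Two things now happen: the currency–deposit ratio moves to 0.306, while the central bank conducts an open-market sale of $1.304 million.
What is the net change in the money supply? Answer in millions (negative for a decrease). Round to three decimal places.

-1.065 million

Before: m₁ = (1 + 0.4734) / (0.188 + 0.0796 + 0.4734) ≈ 1.98839, MB₁ = 6.6, so M₁ = 1.98839 × 6.6 ≈ 13.1234 million.
After: m₂ = (1 + 0.306) / (0.188 + 0.0796 + 0.306) ≈ 2.27685, MB₂ = 6.6 − 1.304 = 5.296, so M₂ = 2.27685 × 5.296 ≈ 12.0582 million.
ΔM = M₂ − M₁ = 12.0582 − 13.1234 = -1.0652 million.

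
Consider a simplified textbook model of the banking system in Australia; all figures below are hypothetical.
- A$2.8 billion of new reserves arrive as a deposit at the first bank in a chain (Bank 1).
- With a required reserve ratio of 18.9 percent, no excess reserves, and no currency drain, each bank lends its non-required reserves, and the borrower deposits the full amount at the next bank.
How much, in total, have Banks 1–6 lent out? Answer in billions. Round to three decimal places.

A$8.596 billion

Bank i lends (1 − rr)^i of the original deposit: Bank 1 lends 2.8·0.8110 = 2.2708, Bank 2 lends 2.8·0.8110² ≈ 1.8416, and so on.
Summing a geometric series: total = 2.8·[0.8110·(1 − 0.8110^6) / (1 − 0.8110)] ≈ 8.5963 billion.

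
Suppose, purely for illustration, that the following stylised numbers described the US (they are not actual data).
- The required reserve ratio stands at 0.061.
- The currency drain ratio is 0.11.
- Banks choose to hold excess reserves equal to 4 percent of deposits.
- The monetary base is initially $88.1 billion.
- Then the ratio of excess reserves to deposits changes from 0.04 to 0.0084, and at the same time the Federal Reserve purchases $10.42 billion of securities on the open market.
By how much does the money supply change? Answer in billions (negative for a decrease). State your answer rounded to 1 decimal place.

$146.1 billion

Before: m₁ = (1 + 0.11) / (0.061 + 0.04 + 0.11) ≈ 5.2607, MB₁ = 88.1, so M₁ = 5.2607 × 88.1 ≈ 463.4677 billion.
After: m₂ = (1 + 0.11) / (0.061 + 0.0084 + 0.11) ≈ 6.1873, MB₂ = 88.1 + 10.42 = 98.52, so M₂ = 6.1873 × 98.52 ≈ 609.5728 billion.
ΔM = M₂ − M₁ = 609.5728 − 463.4677 = 146.1051 billion.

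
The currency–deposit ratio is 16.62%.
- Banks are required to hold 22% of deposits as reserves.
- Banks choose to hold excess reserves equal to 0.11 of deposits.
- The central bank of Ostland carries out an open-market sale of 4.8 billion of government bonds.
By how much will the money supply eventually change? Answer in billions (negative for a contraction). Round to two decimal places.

The money multiplier is m = (1 + c) / (rr + e + c) = (1 + 0.1662) / (0.22 + 0.11 + 0.1662) ≈ 2.3503.
The sale removes 4.8 billion of base, so ΔM = m × ΔMB = 2.3503 × (−4.8) ≈ -11.2814 billion.

-11.28 billion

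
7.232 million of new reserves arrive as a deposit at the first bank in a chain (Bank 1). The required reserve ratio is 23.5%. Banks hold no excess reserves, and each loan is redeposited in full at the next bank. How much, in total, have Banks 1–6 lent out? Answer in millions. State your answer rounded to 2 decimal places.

18.82 million

Bank i lends (1 − rr)^i of the original deposit: Bank 1 lends 7.232·0.7650 ≈ 5.5325, Bank 2 lends 7.232·0.7650² ≈ 4.2323, and so on.
Summing a geometric series: total = 7.232·[0.7650·(1 − 0.7650^6) / (1 − 0.7650)] ≈ 18.8238 million.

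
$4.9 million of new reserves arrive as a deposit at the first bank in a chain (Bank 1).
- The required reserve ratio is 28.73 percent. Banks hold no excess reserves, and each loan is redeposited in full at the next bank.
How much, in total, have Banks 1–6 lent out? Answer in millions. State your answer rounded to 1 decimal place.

Bank i lends (1 − rr)^i of the original deposit: Bank 1 lends 4.9·0.7127 ≈ 3.4922, Bank 2 lends 4.9·0.7127² ≈ 2.4889, and so on.
Summing a geometric series: total = 4.9·[0.7127·(1 − 0.7127^6) / (1 − 0.7127)] ≈ 10.5624 million.

$10.6 million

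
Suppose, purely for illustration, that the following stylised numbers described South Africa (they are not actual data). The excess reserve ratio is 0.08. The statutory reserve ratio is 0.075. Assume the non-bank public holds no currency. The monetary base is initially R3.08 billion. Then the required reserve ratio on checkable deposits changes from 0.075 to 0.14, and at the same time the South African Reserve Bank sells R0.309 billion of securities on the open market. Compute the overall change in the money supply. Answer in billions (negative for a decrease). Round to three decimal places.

Before: m₁ = 1 / (0.075 + 0.08) ≈ 6.45161, MB₁ = 3.08, so M₁ = 6.45161 × 3.08 ≈ 19.871 billion.
After: m₂ = 1 / (0.14 + 0.08) ≈ 4.54545, MB₂ = 3.08 − 0.309 = 2.771, so M₂ = 4.54545 × 2.771 ≈ 12.5954 billion.
ΔM = M₂ − M₁ = 12.5954 − 19.871 = -7.2756 billion.

-7.276 billion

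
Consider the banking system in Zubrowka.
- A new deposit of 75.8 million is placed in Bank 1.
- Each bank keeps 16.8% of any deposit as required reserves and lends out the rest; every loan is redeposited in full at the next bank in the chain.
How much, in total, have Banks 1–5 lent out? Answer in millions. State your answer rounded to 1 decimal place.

225.7 million

Bank i lends (1 − rr)^i of the original deposit: Bank 1 lends 75.8·0.8320 = 63.0656, Bank 2 lends 75.8·0.8320² ≈ 52.4706, and so on.
Summing a geometric series: total = 75.8·[0.8320·(1 − 0.8320^5) / (1 − 0.8320)] ≈ 225.7325 million.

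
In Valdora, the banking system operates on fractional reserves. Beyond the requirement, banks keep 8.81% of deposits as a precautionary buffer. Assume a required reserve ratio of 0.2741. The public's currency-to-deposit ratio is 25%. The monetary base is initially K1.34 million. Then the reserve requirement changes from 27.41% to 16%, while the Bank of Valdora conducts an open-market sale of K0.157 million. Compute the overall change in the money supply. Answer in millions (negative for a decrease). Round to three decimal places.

Before: m₁ = (1 + 0.25) / (0.2741 + 0.0881 + 0.25) ≈ 2.04182, MB₁ = 1.34, so M₁ = 2.04182 × 1.34 ≈ 2.736 million.
After: m₂ = (1 + 0.25) / (0.16 + 0.0881 + 0.25) ≈ 2.50954, MB₂ = 1.34 − 0.157 = 1.183, so M₂ = 2.50954 × 1.183 ≈ 2.9688 million.
ΔM = M₂ − M₁ = 2.9688 − 2.736 = 0.2328 million.

K0.233 million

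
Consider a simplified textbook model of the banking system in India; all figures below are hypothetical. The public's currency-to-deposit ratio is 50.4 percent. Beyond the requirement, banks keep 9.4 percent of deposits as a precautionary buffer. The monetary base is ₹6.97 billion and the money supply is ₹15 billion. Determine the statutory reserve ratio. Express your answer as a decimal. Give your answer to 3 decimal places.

0.101

Using m = M/MB = 15/6.97 ≈ 2.152080. Since m = (1 + c)/(c + rr + e), the denominator satisfies c + rr + e = (1 + c)/m = (1 + 0.504) / 2.152080 ≈ 0.698859.
With c = 0.504 and e = 0.094, the statutory reserve ratio is 0.698859 − 0.504 − 0.094 = 0.100859.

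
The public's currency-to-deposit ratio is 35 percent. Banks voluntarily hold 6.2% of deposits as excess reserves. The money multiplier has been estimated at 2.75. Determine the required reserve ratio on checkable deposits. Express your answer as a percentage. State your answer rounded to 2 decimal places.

Using m = 2.75. Since m = (1 + c)/(c + rr + e), the denominator satisfies c + rr + e = (1 + c)/m = (1 + 0.35) / 2.75 ≈ 0.490909.
With c = 0.35 and e = 0.062, the required reserve ratio on checkable deposits is 0.490909 − 0.35 − 0.062 = 0.078909.

7.89%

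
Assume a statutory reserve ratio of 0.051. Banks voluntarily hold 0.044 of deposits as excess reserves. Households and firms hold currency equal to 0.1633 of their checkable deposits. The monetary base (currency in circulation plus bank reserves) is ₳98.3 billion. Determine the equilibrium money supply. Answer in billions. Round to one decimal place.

The money multiplier is m = (1 + c) / (rr + e + c) = (1 + 0.1633) / (0.051 + 0.044 + 0.1633) ≈ 4.5037.
So M = m × MB = 4.5037 × 98.3 ≈ 442.7137 billion.

₳442.7 billion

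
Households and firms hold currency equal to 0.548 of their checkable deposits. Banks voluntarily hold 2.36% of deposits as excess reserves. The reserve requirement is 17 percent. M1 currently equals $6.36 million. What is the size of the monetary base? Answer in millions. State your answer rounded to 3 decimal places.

$3.047 million

The money multiplier is m = (1 + c) / (rr + e + c) = (1 + 0.548) / (0.17 + 0.0236 + 0.548) ≈ 2.08738.
MB = M / m = 6.36 / 2.08738 ≈ 3.0469 million.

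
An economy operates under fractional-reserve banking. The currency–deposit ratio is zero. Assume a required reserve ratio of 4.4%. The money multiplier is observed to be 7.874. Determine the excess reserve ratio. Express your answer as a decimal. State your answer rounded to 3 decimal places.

Using m = 7.874. Since m = (1 + c)/(c + rr + e), the denominator satisfies c + rr + e = (1 + c)/m = (1 + 0) / 7.874 ≈ 0.127000.
With c = 0 and rr = 0.044, the excess reserve ratio is 0.127000 − 0 − 0.044 = 0.083.

0.083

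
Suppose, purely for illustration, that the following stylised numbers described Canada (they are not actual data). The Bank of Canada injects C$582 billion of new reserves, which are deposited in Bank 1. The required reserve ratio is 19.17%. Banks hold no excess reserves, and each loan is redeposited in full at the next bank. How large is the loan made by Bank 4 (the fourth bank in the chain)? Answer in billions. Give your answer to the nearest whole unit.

C$248 billion

Each bank lends a fraction (1 − rr) = 0.8083 of the deposit it receives, so Bank 4 receives 582·0.8083^3 and lends 582·0.8083^4 ≈ 248.4353 billion.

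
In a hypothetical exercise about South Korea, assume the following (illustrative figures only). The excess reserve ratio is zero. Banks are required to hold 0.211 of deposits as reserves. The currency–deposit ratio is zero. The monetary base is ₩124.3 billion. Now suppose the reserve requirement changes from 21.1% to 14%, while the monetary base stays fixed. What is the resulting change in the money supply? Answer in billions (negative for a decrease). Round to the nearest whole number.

₩299 billion

Initially m₁ = 1 / (0.211) ≈ 4.7393, so M₁ = 4.7393 × 124.3 ≈ 589.095 billion.
After the change m₂ = 1 / (0.14) ≈ 7.1429, so M₂ = 7.1429 × 124.3 ≈ 887.8625 billion.
ΔM = M₂ − M₁ = 887.8625 − 589.095 = 298.7675 billion.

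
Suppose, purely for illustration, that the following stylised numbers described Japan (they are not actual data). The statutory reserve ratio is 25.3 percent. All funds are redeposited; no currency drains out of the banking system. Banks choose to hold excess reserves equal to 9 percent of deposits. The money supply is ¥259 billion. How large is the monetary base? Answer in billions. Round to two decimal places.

¥88.84 billion

The money multiplier is m = 1 / (rr + e) = 1 / (0.253 + 0.09) ≈ 2.915452.
MB = M / m = 259 / 2.915452 ≈ 88.837 billion.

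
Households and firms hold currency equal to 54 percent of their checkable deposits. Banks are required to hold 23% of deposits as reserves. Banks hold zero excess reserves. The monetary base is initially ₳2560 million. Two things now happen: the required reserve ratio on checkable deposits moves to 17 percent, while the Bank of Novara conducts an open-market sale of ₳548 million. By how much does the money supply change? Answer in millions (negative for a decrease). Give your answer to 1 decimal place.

-755.9 million

Before: m₁ = (1 + 0.54) / (0.23 + 0.54) = 2, MB₁ = 2560, so M₁ = 2 × 2560 = 5120 million.
After: m₂ = (1 + 0.54) / (0.17 + 0.54) ≈ 2.169014, MB₂ = 2560 − 548 = 2012, so M₂ = 2.169014 × 2012 ≈ 4364.0562 million.
ΔM = M₂ − M₁ = 4364.0562 − 5120 = -755.9438 million.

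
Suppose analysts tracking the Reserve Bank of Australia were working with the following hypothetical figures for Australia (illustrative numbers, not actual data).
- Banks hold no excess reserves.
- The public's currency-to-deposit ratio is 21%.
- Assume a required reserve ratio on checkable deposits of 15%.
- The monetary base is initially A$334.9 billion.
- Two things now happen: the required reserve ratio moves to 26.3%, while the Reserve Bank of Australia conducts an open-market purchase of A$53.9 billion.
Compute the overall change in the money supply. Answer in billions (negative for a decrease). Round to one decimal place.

Before: m₁ = (1 + 0.21) / (0.15 + 0.21) ≈ 3.36111, MB₁ = 334.9, so M₁ = 3.36111 × 334.9 ≈ 1125.6357 billion.
After: m₂ = (1 + 0.21) / (0.263 + 0.21) ≈ 2.55814, MB₂ = 334.9 + 53.9 = 388.8, so M₂ = 2.55814 × 388.8 ≈ 994.6048 billion.
ΔM = M₂ − M₁ = 994.6048 − 1125.6357 = -131.0309 billion.

-131.0 billion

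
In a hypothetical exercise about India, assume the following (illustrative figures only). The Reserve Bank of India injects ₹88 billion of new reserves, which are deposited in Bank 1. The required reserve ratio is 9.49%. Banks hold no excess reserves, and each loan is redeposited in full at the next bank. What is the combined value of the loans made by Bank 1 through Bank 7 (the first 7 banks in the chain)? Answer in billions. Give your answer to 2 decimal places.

₹421.66 billion

Bank i lends (1 − rr)^i of the original deposit: Bank 1 lends 88·0.9051 = 79.6488, Bank 2 lends 88·0.9051² ≈ 72.0901, and so on.
Summing a geometric series: total = 88·[0.9051·(1 − 0.9051^7) / (1 − 0.9051)] ≈ 421.6645 billion.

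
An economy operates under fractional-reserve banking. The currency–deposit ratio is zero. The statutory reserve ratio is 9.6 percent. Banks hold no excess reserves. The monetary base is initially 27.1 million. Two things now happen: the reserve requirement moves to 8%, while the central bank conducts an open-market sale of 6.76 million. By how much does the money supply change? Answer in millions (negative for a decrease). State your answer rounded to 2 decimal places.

-28.04 million

Before: m₁ = 1 / (0.096) ≈ 10.41667, MB₁ = 27.1, so M₁ = 10.41667 × 27.1 ≈ 282.2918 million.
After: m₂ = 1 / (0.08) = 12.5, MB₂ = 27.1 − 6.76 = 20.34, so M₂ = 12.5 × 20.34 = 254.25 million.
ΔM = M₂ − M₁ = 254.25 − 282.2918 = -28.0418 million.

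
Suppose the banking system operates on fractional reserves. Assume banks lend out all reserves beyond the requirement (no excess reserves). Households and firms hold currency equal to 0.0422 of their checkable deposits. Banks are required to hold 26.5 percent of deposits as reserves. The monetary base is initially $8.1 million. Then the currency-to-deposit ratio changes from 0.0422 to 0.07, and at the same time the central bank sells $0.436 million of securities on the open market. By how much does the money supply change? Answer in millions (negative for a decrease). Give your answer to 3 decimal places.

-3.001 million

Before: m₁ = (1 + 0.0422) / (0.265 + 0.0422) ≈ 3.39258, MB₁ = 8.1, so M₁ = 3.39258 × 8.1 ≈ 27.4799 million.
After: m₂ = (1 + 0.07) / (0.265 + 0.07) ≈ 3.19403, MB₂ = 8.1 − 0.436 = 7.664, so M₂ = 3.19403 × 7.664 ≈ 24.479 million.
ΔM = M₂ − M₁ = 24.479 − 27.4799 = -3.0009 million.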